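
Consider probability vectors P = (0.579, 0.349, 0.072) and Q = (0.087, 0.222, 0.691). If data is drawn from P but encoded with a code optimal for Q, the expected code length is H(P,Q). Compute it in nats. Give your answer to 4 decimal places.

1.9657 nats

H(P,Q) = −Σ p·ln q.
  −0.579·ln(0.087) = 1.41383
  −0.349·ln(0.222) = 0.52527
  −0.072·ln(0.691) = 0.02661
H(P,Q) = 1.9657 nats.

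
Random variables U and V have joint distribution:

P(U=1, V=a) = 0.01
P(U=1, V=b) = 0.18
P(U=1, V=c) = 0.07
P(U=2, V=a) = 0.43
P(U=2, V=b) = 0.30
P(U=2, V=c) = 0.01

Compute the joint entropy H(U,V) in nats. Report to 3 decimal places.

1.311 nats

H(U,V) = −Σ p(x,y)·ln p(x,y) over all 6 cells.
  cell (1,a): −0.01·ln0.01 = 0.0461
  cell (1,b): −0.18·ln0.18 = 0.3087
  cell (1,c): −0.07·ln0.07 = 0.1861
  cell (2,a): −0.43·ln0.43 = 0.3629
  cell (2,b): −0.30·ln0.30 = 0.3612
  cell (2,c): −0.01·ln0.01 = 0.0461
Sum = 1.311 nats.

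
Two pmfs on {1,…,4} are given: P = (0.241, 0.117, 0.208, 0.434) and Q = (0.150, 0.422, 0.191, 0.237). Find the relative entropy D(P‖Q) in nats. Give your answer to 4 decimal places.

0.2445 nats

D(P‖Q) = Σ p·ln(p/q).
  0.241·ln(0.241/0.150) = 0.11427
  0.117·ln(0.117/0.422) = -0.15009
  0.208·ln(0.208/0.191) = 0.01774
  0.434·ln(0.434/0.237) = 0.26256
D(P‖Q) = 0.2445 nats.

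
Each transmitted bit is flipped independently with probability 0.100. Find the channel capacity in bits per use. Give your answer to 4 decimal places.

0.5310 bits

Binary symmetric channel: C = 1 − h₂(ε) where h₂ is the binary entropy function.
h₂(0.100) = −0.100·log₂0.100 − 0.900·log₂0.900 = 0.4690.
C = 1 − 0.4690 = 0.5310 bits per channel use.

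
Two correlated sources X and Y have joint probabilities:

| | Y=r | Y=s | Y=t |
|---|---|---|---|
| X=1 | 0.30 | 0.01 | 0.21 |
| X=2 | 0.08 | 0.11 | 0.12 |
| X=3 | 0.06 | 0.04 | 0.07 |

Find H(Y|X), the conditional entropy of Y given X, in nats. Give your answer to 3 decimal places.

0.914 nats

Marginals: p(X) = (0.5200, 0.3100, 0.1700), p(Y) = (0.4400, 0.1600, 0.4000).
H(Y|X) = Σ p(X) · H(Y|X=·).
  X=1: p=0.5200, H(Y|X=1) = 0.7595
  X=2: p=0.3100, H(Y|X=2) = 1.0846
  X=3: p=0.1700, H(Y|X=3) = 1.0734
Weighted sum = 0.914 nats.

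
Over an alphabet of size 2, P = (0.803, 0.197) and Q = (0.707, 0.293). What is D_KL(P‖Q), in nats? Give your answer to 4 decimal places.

D(P‖Q) = Σ p·ln(p/q).
  0.803·ln(0.803/0.707) = 0.10224
  0.197·ln(0.197/0.293) = -0.07820
D(P‖Q) = 0.0240 nats.

0.0240 nats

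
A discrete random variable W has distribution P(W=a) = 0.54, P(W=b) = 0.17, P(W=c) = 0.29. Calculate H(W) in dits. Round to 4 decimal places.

H(W) = −Σ p·log₁₀ p.
  −(0.54)·log₁₀(0.54) = 0.14451
  −(0.17)·log₁₀(0.17) = 0.13082
  −(0.29)·log₁₀(0.29) = 0.15590
Sum: 0.14451 + 0.13082 + 0.15590 = 0.4312 dits.

0.4312 dits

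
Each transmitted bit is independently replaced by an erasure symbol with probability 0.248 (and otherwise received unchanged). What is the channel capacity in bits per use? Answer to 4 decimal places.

0.7520 bits

Binary erasure channel: capacity C = 1 − ε.
C = 1 − 0.248 = 0.7520 bits per channel use.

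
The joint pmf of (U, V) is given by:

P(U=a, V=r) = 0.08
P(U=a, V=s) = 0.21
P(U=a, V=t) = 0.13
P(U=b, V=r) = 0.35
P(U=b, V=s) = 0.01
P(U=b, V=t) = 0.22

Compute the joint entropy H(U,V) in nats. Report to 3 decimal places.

1.542 nats

H(U,V) = −Σ p(x,y)·ln p(x,y) over all 6 cells.
  cell (a,r): −0.08·ln0.08 = 0.2021
  cell (a,s): −0.21·ln0.21 = 0.3277
  cell (a,t): −0.13·ln0.13 = 0.2652
  cell (b,r): −0.35·ln0.35 = 0.3674
  cell (b,s): −0.01·ln0.01 = 0.0461
  cell (b,t): −0.22·ln0.22 = 0.3331
Sum = 1.542 nats.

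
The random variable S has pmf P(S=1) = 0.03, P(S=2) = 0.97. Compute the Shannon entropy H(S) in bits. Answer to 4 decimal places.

0.1944 bits

H(S) = −Σ p·log₂ p.
  −(0.03)·log₂(0.03) = 0.15177
  −(0.97)·log₂(0.97) = 0.04263
Sum: 0.15177 + 0.04263 = 0.1944 bits.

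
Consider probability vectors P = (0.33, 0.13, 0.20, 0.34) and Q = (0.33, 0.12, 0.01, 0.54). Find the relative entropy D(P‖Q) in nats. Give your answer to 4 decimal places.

D(P‖Q) = Σ p·ln(p/q).
  0.33·ln(0.33/0.33) = 0.00000
  0.13·ln(0.13/0.12) = 0.01041
  0.20·ln(0.20/0.01) = 0.59915
  0.34·ln(0.34/0.54) = -0.15729
D(P‖Q) = 0.4523 nats.

0.4523 nats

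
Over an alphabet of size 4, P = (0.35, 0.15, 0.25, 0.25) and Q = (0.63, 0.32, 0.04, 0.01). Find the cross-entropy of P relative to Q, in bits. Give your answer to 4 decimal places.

3.3018 bits

H(P,Q) = −Σ p·log₂ q.
  −0.35·log₂(0.63) = 0.23330
  −0.15·log₂(0.32) = 0.24658
  −0.25·log₂(0.04) = 1.16096
  −0.25·log₂(0.01) = 1.66096
H(P,Q) = 3.3018 bits.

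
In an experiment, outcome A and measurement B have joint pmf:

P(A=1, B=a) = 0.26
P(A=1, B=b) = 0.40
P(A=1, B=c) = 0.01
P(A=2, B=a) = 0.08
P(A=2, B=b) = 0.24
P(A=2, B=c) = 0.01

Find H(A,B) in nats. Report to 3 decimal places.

1.353 nats

H(A,B) = −Σ p(x,y)·ln p(x,y) over all 6 cells.
  cell (1,a): −0.26·ln0.26 = 0.3502
  cell (1,b): −0.40·ln0.40 = 0.3665
  cell (1,c): −0.01·ln0.01 = 0.0461
  cell (2,a): −0.08·ln0.08 = 0.2021
  cell (2,b): −0.24·ln0.24 = 0.3425
  cell (2,c): −0.01·ln0.01 = 0.0461
Sum = 1.353 nats.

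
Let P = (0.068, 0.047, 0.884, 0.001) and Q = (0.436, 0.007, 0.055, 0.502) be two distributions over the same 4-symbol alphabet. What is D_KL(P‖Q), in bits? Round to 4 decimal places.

3.4796 bits

D(P‖Q) = Σ p·log₂(p/q).
  0.068·log₂(0.068/0.436) = -0.18229
  0.047·log₂(0.047/0.007) = 0.12912
  0.884·log₂(0.884/0.055) = 3.54178
  0.001·log₂(0.001/0.502) = -0.00897
D(P‖Q) = 3.4796 bits.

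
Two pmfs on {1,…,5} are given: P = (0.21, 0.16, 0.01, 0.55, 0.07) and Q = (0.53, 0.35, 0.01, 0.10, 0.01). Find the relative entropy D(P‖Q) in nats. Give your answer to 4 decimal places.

0.7542 nats

D(P‖Q) = Σ p·ln(p/q).
  0.21·ln(0.21/0.53) = -0.19441
  0.16·ln(0.16/0.35) = -0.12524
  0.01·ln(0.01/0.01) = 0.00000
  0.55·ln(0.55/0.10) = 0.93761
  0.07·ln(0.07/0.01) = 0.13621
D(P‖Q) = 0.7542 nats.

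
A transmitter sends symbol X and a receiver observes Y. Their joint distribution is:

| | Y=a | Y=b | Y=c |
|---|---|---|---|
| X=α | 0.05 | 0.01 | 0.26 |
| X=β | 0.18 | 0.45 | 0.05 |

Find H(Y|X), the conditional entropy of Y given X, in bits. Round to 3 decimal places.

1.063 bits

Chain rule: H(Y|X) = H(X,Y) − H(X).
Marginals: p(X) = (0.3200, 0.6800), p(Y) = (0.2300, 0.4600, 0.3100).
H(X,Y) = 1.9676 bits; H(X) = 0.9044 bits.
H(Y|X) = 1.9676 − 0.9044 = 1.063 bits.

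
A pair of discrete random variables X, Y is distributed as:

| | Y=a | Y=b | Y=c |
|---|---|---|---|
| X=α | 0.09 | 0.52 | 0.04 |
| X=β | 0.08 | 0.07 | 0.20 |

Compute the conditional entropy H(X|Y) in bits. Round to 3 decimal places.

0.636 bits

Marginals: p(X) = (0.6500, 0.3500), p(Y) = (0.1700, 0.5900, 0.2400).
H(X|Y) = Σ p(Y) · H(X|Y=·).
  Y=a: p=0.1700, H(X|Y=a) = 0.9975
  Y=b: p=0.5900, H(X|Y=b) = 0.5255
  Y=c: p=0.2400, H(X|Y=c) = 0.6500
Weighted sum = 0.636 bits.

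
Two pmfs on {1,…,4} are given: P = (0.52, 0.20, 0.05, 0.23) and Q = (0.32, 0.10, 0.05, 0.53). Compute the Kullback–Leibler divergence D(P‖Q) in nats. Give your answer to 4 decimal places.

D(P‖Q) = Σ p·ln(p/q).
  0.52·ln(0.52/0.32) = 0.25246
  0.20·ln(0.20/0.10) = 0.13863
  0.05·ln(0.05/0.05) = 0.00000
  0.23·ln(0.23/0.53) = -0.19200
D(P‖Q) = 0.1991 nats.

0.1991 nats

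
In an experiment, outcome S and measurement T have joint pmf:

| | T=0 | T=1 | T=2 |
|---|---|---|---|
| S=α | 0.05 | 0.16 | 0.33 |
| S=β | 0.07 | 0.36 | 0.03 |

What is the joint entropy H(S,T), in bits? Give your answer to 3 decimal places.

H(S,T) = −Σ p(x,y)·log₂ p(x,y) over all 6 cells.
  cell (α,0): −0.05·log₂0.05 = 0.2161
  cell (α,1): −0.16·log₂0.16 = 0.4230
  cell (α,2): −0.33·log₂0.33 = 0.5278
  cell (β,0): −0.07·log₂0.07 = 0.2686
  cell (β,1): −0.36·log₂0.36 = 0.5306
  cell (β,2): −0.03·log₂0.03 = 0.1518
Sum = 2.118 bits.

2.118 bits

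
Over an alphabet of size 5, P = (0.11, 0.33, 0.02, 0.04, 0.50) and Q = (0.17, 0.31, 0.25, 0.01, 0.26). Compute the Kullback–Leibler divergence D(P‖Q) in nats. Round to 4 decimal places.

D(P‖Q) = Σ p·ln(p/q).
  0.11·ln(0.11/0.17) = -0.04788
  0.33·ln(0.33/0.31) = 0.02063
  0.02·ln(0.02/0.25) = -0.05051
  0.04·ln(0.04/0.01) = 0.05545
  0.50·ln(0.50/0.26) = 0.32696
D(P‖Q) = 0.3046 nats.

0.3046 nats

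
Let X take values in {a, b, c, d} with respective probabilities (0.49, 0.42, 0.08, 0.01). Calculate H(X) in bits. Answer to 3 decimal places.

H(X) = −Σ p·log₂ p.
  −(0.49)·log₂(0.49) = 0.5043
  −(0.42)·log₂(0.42) = 0.5256
  −(0.08)·log₂(0.08) = 0.2915
  −(0.01)·log₂(0.01) = 0.0664
Sum: 0.5043 + 0.5256 + 0.2915 + 0.0664 = 1.388 bits.

1.388 bits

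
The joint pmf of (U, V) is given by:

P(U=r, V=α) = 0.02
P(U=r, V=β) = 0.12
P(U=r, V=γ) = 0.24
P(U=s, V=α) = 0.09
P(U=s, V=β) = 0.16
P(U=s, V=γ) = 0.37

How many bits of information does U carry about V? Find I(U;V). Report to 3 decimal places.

0.017 bits

Marginals: p(U) = (0.3800, 0.6200), p(V) = (0.1100, 0.2800, 0.6100).
I(U;V) = H(U) + H(V) − H(U,V).
H(U) = 0.9580, H(V) = 1.2995, H(U,V) = 2.2405.
I(U;V) = 0.9580 + 1.2995 − 2.2405 = 0.017 bits.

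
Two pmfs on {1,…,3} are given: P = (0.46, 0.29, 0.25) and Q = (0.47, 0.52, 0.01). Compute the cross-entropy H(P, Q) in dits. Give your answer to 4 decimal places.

H(P,Q) = −Σ p·log₁₀ q.
  −0.46·log₁₀(0.47) = 0.15083
  −0.29·log₁₀(0.52) = 0.08236
  −0.25·log₁₀(0.01) = 0.50000
H(P,Q) = 0.7332 dits.

0.7332 dits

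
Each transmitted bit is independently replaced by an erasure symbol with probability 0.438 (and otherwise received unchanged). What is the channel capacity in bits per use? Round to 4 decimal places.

0.5620 bits

Binary erasure channel: capacity C = 1 − ε.
C = 1 − 0.438 = 0.5620 bits per channel use.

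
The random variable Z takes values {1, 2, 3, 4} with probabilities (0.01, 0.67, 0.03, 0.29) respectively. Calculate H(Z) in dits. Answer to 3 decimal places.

H(Z) = −Σ p·log₁₀ p.
  −(0.01)·log₁₀(0.01) = 0.0200
  −(0.67)·log₁₀(0.67) = 0.1165
  −(0.03)·log₁₀(0.03) = 0.0457
  −(0.29)·log₁₀(0.29) = 0.1559
Sum: 0.0200 + 0.1165 + 0.0457 + 0.1559 = 0.338 dits.

0.338 dits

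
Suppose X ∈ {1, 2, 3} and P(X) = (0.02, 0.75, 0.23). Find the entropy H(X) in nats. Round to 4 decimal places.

H(X) = −Σ p·ln p.
  −(0.02)·ln(0.02) = 0.07824
  −(0.75)·ln(0.75) = 0.21576
  −(0.23)·ln(0.23) = 0.33803
Sum: 0.07824 + 0.21576 + 0.33803 = 0.6320 nats.

0.6320 nats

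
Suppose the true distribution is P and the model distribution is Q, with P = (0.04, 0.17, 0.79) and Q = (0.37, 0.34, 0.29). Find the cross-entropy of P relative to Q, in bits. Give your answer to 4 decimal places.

1.7328 bits

H(P,Q) = −Σ p·log₂ q.
  −0.04·log₂(0.37) = 0.05738
  −0.17·log₂(0.34) = 0.26459
  −0.79·log₂(0.29) = 1.41084
H(P,Q) = 1.7328 bits.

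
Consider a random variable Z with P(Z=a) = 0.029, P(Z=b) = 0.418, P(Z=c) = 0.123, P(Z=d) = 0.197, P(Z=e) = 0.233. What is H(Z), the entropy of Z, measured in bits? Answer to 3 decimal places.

1.997 bits

H(Z) = −Σ p·log₂ p.
  −(0.029)·log₂(0.029) = 0.1481
  −(0.418)·log₂(0.418) = 0.5260
  −(0.123)·log₂(0.123) = 0.3719
  −(0.197)·log₂(0.197) = 0.4617
  −(0.233)·log₂(0.233) = 0.4897
Sum: 0.1481 + 0.5260 + 0.3719 + 0.4617 + 0.4897 = 1.997 bits.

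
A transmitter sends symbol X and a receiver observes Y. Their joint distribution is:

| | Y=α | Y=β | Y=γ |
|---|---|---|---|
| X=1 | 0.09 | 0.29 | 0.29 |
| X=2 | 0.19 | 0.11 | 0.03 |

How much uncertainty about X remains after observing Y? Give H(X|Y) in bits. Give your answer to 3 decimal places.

Marginals: p(X) = (0.6700, 0.3300), p(Y) = (0.2800, 0.4000, 0.3200).
H(X|Y) = Σ p(Y) · H(X|Y=·).
  Y=α: p=0.2800, H(X|Y=α) = 0.9059
  Y=β: p=0.4000, H(X|Y=β) = 0.8485
  Y=γ: p=0.3200, H(X|Y=γ) = 0.4489
Weighted sum = 0.737 bits.

0.737 bits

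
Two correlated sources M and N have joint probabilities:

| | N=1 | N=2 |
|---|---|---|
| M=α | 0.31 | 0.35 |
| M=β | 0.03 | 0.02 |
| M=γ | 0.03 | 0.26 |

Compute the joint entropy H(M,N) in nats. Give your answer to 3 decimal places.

H(M,N) = −Σ p(x,y)·ln p(x,y) over all 6 cells.
  cell (α,1): −0.31·ln0.31 = 0.3631
  cell (α,2): −0.35·ln0.35 = 0.3674
  cell (β,1): −0.03·ln0.03 = 0.1052
  cell (β,2): −0.02·ln0.02 = 0.0782
  cell (γ,1): −0.03·ln0.03 = 0.1052
  cell (γ,2): −0.26·ln0.26 = 0.3502
Sum = 1.369 nats.

1.369 nats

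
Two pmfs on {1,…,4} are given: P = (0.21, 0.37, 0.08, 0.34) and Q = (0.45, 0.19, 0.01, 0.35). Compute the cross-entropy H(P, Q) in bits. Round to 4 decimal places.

2.1749 bits

H(P,Q) = −Σ p·log₂ q.
  −0.21·log₂(0.45) = 0.24192
  −0.37·log₂(0.19) = 0.88649
  −0.08·log₂(0.01) = 0.53151
  −0.34·log₂(0.35) = 0.51495
H(P,Q) = 2.1749 bits.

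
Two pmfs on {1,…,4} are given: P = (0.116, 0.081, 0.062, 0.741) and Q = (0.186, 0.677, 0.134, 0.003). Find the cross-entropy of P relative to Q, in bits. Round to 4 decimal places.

6.7170 bits

H(P,Q) = −Σ p·log₂ q.
  −0.116·log₂(0.186) = 0.28149
  −0.081·log₂(0.677) = 0.04558
  −0.062·log₂(0.134) = 0.17978
  −0.741·log₂(0.003) = 6.21019
H(P,Q) = 6.7170 bits.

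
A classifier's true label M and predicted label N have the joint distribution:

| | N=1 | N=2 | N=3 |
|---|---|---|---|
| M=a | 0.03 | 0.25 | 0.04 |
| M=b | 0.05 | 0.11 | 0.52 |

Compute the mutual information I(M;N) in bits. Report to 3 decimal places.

0.300 bits

Marginals: p(M) = (0.3200, 0.6800), p(N) = (0.0800, 0.3600, 0.5600).
I(M;N) = H(M) + H(N) − H(M,N).
H(M) = 0.9044, H(N) = 1.2906, H(M,N) = 1.8945.
I(M;N) = 0.9044 + 1.2906 − 1.8945 = 0.300 bits.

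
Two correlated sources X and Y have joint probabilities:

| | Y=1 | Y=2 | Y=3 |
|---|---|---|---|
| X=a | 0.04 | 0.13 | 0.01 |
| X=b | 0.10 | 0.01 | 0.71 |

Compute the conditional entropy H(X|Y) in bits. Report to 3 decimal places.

Marginals: p(X) = (0.1800, 0.8200), p(Y) = (0.1400, 0.1400, 0.7200).
H(X|Y) = Σ p(Y) · H(X|Y=·).
  Y=1: p=0.1400, H(X|Y=1) = 0.8631
  Y=2: p=0.1400, H(X|Y=2) = 0.3712
  Y=3: p=0.7200, H(X|Y=3) = 0.1056
Weighted sum = 0.249 bits.

0.249 bits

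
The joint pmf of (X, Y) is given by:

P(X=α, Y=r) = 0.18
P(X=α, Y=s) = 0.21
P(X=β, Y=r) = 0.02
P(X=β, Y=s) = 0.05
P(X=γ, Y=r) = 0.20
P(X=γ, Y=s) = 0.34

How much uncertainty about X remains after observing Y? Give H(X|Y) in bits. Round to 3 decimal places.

1.270 bits

Chain rule: H(X|Y) = H(X,Y) − H(Y).
Marginals: p(X) = (0.3900, 0.0700, 0.5400), p(Y) = (0.4000, 0.6000).
H(X,Y) = 2.2407 bits; H(Y) = 0.9710 bits.
H(X|Y) = 2.2407 − 0.9710 = 1.270 bits.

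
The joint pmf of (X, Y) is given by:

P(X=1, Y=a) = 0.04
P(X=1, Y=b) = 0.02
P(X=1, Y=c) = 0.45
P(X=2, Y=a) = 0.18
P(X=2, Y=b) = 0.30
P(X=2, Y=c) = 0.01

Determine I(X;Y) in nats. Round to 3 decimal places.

Marginals: p(X) = (0.5100, 0.4900), p(Y) = (0.2200, 0.3200, 0.4600).
I(X;Y) = H(X) + H(Y) − H(X,Y).
H(X) = 0.6929, H(Y) = 1.0549, H(X,Y) = 1.2822.
I(X;Y) = 0.6929 + 1.0549 − 1.2822 = 0.466 nats.

0.466 nats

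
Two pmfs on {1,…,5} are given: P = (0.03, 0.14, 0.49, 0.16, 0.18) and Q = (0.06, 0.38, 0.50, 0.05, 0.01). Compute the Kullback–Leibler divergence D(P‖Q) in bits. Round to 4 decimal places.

0.7731 bits

D(P‖Q) = Σ p·log₂(p/q).
  0.03·log₂(0.03/0.06) = -0.03000
  0.14·log₂(0.14/0.38) = -0.20168
  0.49·log₂(0.49/0.50) = -0.01428
  0.16·log₂(0.16/0.05) = 0.26849
  0.18·log₂(0.18/0.01) = 0.75059
D(P‖Q) = 0.7731 bits.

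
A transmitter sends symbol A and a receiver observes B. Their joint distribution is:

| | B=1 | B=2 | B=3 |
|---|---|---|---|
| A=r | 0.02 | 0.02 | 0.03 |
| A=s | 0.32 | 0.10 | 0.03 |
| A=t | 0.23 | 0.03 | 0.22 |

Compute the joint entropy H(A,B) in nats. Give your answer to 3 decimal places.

1.738 nats

H(A,B) = −Σ p(x,y)·ln p(x,y) over all 9 cells.
  cell (r,1): −0.02·ln0.02 = 0.0782
  cell (r,2): −0.02·ln0.02 = 0.0782
  cell (r,3): −0.03·ln0.03 = 0.1052
  cell (s,1): −0.32·ln0.32 = 0.3646
  cell (s,2): −0.10·ln0.10 = 0.2303
  cell (s,3): −0.03·ln0.03 = 0.1052
  cell (t,1): −0.23·ln0.23 = 0.3380
  cell (t,2): −0.03·ln0.03 = 0.1052
  cell (t,3): −0.22·ln0.22 = 0.3331
Sum = 1.738 nats.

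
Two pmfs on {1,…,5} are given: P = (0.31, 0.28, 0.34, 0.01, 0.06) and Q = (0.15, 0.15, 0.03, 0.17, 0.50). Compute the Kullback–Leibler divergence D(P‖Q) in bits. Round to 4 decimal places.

D(P‖Q) = Σ p·log₂(p/q).
  0.31·log₂(0.31/0.15) = 0.32466
  0.28·log₂(0.28/0.15) = 0.25213
  0.34·log₂(0.34/0.03) = 1.19085
  0.01·log₂(0.01/0.17) = -0.04087
  0.06·log₂(0.06/0.50) = -0.18353
D(P‖Q) = 1.5432 bits.

1.5432 bits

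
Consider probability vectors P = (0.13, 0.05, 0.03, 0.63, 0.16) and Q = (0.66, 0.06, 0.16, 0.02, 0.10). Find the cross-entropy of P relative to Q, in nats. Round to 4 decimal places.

H(P,Q) = −Σ p·ln q.
  −0.13·ln(0.66) = 0.05402
  −0.05·ln(0.06) = 0.14067
  −0.03·ln(0.16) = 0.05498
  −0.63·ln(0.02) = 2.46457
  −0.16·ln(0.10) = 0.36841
H(P,Q) = 3.0827 nats.

3.0827 nats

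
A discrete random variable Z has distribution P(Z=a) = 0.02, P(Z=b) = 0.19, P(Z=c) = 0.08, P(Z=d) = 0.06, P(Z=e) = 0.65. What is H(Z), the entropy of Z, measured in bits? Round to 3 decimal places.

1.507 bits

H(Z) = −Σ p·log₂ p.
  −(0.02)·log₂(0.02) = 0.1129
  −(0.19)·log₂(0.19) = 0.4552
  −(0.08)·log₂(0.08) = 0.2915
  −(0.06)·log₂(0.06) = 0.2435
  −(0.65)·log₂(0.65) = 0.4040
Sum: 0.1129 + 0.4552 + 0.2915 + 0.2435 + 0.4040 = 1.507 bits.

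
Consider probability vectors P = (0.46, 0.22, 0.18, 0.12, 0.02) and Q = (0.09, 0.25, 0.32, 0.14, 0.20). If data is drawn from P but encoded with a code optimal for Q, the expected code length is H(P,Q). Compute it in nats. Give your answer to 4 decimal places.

1.8859 nats

H(P,Q) = −Σ p·ln q.
  −0.46·ln(0.09) = 1.10765
  −0.22·ln(0.25) = 0.30498
  −0.18·ln(0.32) = 0.20510
  −0.12·ln(0.14) = 0.23593
  −0.02·ln(0.20) = 0.03219
H(P,Q) = 1.8859 nats.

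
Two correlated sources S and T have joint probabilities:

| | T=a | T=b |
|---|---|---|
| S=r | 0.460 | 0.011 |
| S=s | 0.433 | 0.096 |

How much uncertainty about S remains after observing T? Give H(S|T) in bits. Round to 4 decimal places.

0.9435 bits

Chain rule: H(S|T) = H(S,T) − H(T).
Marginals: p(S) = (0.4710, 0.5290), p(T) = (0.8930, 0.1070).
H(S,T) = 1.4343 bits; H(T) = 0.4908 bits.
H(S|T) = 1.4343 − 0.4908 = 0.9435 bits.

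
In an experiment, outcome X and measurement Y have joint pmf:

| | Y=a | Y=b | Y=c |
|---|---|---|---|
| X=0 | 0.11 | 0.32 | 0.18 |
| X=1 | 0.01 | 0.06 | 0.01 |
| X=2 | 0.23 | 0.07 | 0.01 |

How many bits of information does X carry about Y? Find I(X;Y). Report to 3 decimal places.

0.242 bits

Marginals: p(X) = (0.6100, 0.0800, 0.3100), p(Y) = (0.3500, 0.4500, 0.2000).
I(X;Y) = H(X) + H(Y) − H(X,Y).
H(X) = 1.2503, H(Y) = 1.5129, H(X,Y) = 2.5207.
I(X;Y) = 1.2503 + 1.5129 − 2.5207 = 0.242 bits.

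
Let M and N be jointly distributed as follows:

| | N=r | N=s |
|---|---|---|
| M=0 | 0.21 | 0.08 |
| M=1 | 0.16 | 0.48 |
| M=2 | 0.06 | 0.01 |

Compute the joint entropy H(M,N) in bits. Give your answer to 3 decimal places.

2.006 bits

H(M,N) = −Σ p(x,y)·log₂ p(x,y) over all 6 cells.
  cell (0,r): −0.21·log₂0.21 = 0.4728
  cell (0,s): −0.08·log₂0.08 = 0.2915
  cell (1,r): −0.16·log₂0.16 = 0.4230
  cell (1,s): −0.48·log₂0.48 = 0.5083
  cell (2,r): −0.06·log₂0.06 = 0.2435
  cell (2,s): −0.01·log₂0.01 = 0.0664
Sum = 2.006 bits.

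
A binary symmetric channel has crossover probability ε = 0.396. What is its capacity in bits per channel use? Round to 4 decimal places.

Binary symmetric channel: C = 1 − h₂(ε) where h₂ is the binary entropy function.
h₂(0.396) = −0.396·log₂0.396 − 0.604·log₂0.604 = 0.9686.
C = 1 − 0.9686 = 0.0314 bits per channel use.

0.0314 bits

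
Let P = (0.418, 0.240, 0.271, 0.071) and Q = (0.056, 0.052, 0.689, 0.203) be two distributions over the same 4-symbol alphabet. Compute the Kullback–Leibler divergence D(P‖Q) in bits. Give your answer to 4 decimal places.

D(P‖Q) = Σ p·log₂(p/q).
  0.418·log₂(0.418/0.056) = 1.21220
  0.240·log₂(0.240/0.052) = 0.52955
  0.271·log₂(0.271/0.689) = -0.36482
  0.071·log₂(0.071/0.203) = -0.10761
D(P‖Q) = 1.2693 bits.

1.2693 bits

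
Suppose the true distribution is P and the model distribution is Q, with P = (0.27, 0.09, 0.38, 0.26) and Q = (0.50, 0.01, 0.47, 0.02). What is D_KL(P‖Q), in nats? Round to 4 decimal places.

0.6175 nats

D(P‖Q) = Σ p·ln(p/q).
  0.27·ln(0.27/0.50) = -0.16637
  0.09·ln(0.09/0.01) = 0.19775
  0.38·ln(0.38/0.47) = -0.08077
  0.26·ln(0.26/0.02) = 0.66689
D(P‖Q) = 0.6175 nats.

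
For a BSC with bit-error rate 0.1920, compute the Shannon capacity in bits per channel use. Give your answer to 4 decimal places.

Binary symmetric channel: C = 1 − h₂(ε) where h₂ is the binary entropy function.
h₂(0.1920) = −0.1920·log₂0.1920 − 0.8080·log₂0.8080 = 0.7056.
C = 1 − 0.7056 = 0.2944 bits per channel use.

0.2944 bits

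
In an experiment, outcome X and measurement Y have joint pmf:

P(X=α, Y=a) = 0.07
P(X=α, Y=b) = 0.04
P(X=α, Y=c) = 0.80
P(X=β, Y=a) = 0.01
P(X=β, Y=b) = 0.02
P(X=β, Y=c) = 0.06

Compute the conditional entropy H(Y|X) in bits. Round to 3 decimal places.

Chain rule: H(Y|X) = H(X,Y) − H(X).
Marginals: p(X) = (0.9100, 0.0900), p(Y) = (0.0800, 0.0600, 0.8600).
H(X,Y) = 1.1347 bits; H(X) = 0.4365 bits.
H(Y|X) = 1.1347 − 0.4365 = 0.698 bits.

0.698 bits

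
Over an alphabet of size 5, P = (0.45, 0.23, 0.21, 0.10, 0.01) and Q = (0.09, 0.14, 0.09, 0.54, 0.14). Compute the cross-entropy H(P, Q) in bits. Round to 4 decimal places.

3.0625 bits

H(P,Q) = −Σ p·log₂ q.
  −0.45·log₂(0.09) = 1.56327
  −0.23·log₂(0.14) = 0.65240
  −0.21·log₂(0.09) = 0.72953
  −0.10·log₂(0.54) = 0.08890
  −0.01·log₂(0.14) = 0.02837
H(P,Q) = 3.0625 bits.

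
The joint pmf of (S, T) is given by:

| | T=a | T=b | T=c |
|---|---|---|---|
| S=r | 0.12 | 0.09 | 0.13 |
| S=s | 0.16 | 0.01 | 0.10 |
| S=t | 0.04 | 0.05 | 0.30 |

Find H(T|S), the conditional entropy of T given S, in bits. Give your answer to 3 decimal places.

Marginals: p(S) = (0.3400, 0.2700, 0.3900), p(T) = (0.3200, 0.1500, 0.5300).
H(T|S) = Σ p(S) · H(T|S=·).
  S=r: p=0.3400, H(T|S=r) = 1.5682
  S=s: p=0.2700, H(T|S=s) = 1.1542
  S=t: p=0.3900, H(T|S=t) = 1.0081
Weighted sum = 1.238 bits.

1.238 bits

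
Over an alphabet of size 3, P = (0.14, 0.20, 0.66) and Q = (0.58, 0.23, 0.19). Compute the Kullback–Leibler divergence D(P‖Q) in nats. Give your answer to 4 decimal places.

D(P‖Q) = Σ p·ln(p/q).
  0.14·ln(0.14/0.58) = -0.19899
  0.20·ln(0.20/0.23) = -0.02795
  0.66·ln(0.66/0.19) = 0.82184
D(P‖Q) = 0.5949 nats.

0.5949 nats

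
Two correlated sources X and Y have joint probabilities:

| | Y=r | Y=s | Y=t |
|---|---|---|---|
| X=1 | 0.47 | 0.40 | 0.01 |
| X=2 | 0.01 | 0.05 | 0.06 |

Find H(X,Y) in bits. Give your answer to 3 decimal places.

1.633 bits

H(X,Y) = −Σ p(x,y)·log₂ p(x,y) over all 6 cells.
  cell (1,r): −0.47·log₂0.47 = 0.5120
  cell (1,s): −0.40·log₂0.40 = 0.5288
  cell (1,t): −0.01·log₂0.01 = 0.0664
  cell (2,r): −0.01·log₂0.01 = 0.0664
  cell (2,s): −0.05·log₂0.05 = 0.2161
  cell (2,t): −0.06·log₂0.06 = 0.2435
Sum = 1.633 bits.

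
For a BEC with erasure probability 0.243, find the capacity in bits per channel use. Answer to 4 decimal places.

Binary erasure channel: capacity C = 1 − ε.
C = 1 − 0.243 = 0.7570 bits per channel use.

0.7570 bits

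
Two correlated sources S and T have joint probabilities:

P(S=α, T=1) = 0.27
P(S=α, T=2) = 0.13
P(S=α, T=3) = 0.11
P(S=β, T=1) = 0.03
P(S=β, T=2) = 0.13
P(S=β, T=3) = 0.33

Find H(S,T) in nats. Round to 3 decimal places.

1.598 nats

H(S,T) = −Σ p(x,y)·ln p(x,y) over all 6 cells.
  cell (α,1): −0.27·ln0.27 = 0.3535
  cell (α,2): −0.13·ln0.13 = 0.2652
  cell (α,3): −0.11·ln0.11 = 0.2428
  cell (β,1): −0.03·ln0.03 = 0.1052
  cell (β,2): −0.13·ln0.13 = 0.2652
  cell (β,3): −0.33·ln0.33 = 0.3659
Sum = 1.598 nats.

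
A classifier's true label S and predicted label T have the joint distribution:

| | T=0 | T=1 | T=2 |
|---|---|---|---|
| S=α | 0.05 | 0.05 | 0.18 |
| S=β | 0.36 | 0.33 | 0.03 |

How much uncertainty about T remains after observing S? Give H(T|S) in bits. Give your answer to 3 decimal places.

1.232 bits

Chain rule: H(T|S) = H(S,T) − H(S).
Marginals: p(S) = (0.2800, 0.7200), p(T) = (0.4100, 0.3800, 0.2100).
H(S,T) = 2.0877 bits; H(S) = 0.8555 bits.
H(T|S) = 2.0877 − 0.8555 = 1.232 bits.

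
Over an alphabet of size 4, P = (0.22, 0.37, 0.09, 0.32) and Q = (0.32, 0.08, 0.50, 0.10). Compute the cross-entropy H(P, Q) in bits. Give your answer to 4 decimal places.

2.8629 bits

H(P,Q) = −Σ p·log₂ q.
  −0.22·log₂(0.32) = 0.36165
  −0.37·log₂(0.08) = 1.34823
  −0.09·log₂(0.50) = 0.09000
  −0.32·log₂(0.10) = 1.06302
H(P,Q) = 2.8629 bits.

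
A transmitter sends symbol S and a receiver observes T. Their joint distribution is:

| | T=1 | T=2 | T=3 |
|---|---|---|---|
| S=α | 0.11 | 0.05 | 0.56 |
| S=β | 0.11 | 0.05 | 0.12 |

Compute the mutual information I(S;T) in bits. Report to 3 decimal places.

Marginals: p(S) = (0.7200, 0.2800), p(T) = (0.2200, 0.1000, 0.6800).
I(S;T) = H(S) + H(T) − H(S,T).
H(S) = 0.8555, H(T) = 1.1911, H(S,T) = 1.9683.
I(S;T) = 0.8555 + 1.1911 − 1.9683 = 0.078 bits.

0.078 bits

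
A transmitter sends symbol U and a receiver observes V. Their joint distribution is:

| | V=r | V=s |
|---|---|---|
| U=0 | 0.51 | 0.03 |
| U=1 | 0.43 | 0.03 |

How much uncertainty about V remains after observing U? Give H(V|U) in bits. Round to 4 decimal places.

Chain rule: H(V|U) = H(U,V) − H(U).
Marginals: p(U) = (0.5400, 0.4600), p(V) = (0.9400, 0.0600).
H(U,V) = 1.3225 bits; H(U) = 0.9954 bits.
H(V|U) = 1.3225 − 0.9954 = 0.3271 bits.

0.3271 bits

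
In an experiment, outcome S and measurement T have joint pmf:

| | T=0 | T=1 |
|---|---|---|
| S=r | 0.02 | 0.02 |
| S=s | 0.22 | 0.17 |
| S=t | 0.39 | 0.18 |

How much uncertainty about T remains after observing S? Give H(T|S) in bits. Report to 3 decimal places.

0.938 bits

Marginals: p(S) = (0.0400, 0.3900, 0.5700), p(T) = (0.6300, 0.3700).
H(T|S) = Σ p(S) · H(T|S=·).
  S=r: p=0.0400, H(T|S=r) = 1.0000
  S=s: p=0.3900, H(T|S=s) = 0.9881
  S=t: p=0.5700, H(T|S=t) = 0.8997
Weighted sum = 0.938 bits.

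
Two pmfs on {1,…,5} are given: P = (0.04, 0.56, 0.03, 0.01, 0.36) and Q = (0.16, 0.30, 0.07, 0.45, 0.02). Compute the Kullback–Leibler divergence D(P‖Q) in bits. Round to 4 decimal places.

D(P‖Q) = Σ p·log₂(p/q).
  0.04·log₂(0.04/0.16) = -0.08000
  0.56·log₂(0.56/0.30) = 0.50426
  0.03·log₂(0.03/0.07) = -0.03667
  0.01·log₂(0.01/0.45) = -0.05492
  0.36·log₂(0.36/0.02) = 1.50117
D(P‖Q) = 1.8338 bits.

1.8338 bits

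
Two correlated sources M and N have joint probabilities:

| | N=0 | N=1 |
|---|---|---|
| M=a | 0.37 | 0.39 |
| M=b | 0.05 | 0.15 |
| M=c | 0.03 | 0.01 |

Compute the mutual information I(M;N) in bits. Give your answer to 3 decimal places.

Marginals: p(M) = (0.7600, 0.2000, 0.0400), p(N) = (0.4500, 0.5500).
I(M;N) = H(M) + H(N) − H(M,N).
H(M) = 0.9510, H(N) = 0.9928, H(M,N) = 1.9054.
I(M;N) = 0.9510 + 0.9928 − 1.9054 = 0.038 bits.

0.038 bits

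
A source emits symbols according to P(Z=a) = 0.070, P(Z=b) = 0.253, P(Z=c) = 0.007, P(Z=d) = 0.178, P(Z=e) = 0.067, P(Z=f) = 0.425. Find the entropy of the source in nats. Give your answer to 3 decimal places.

1.421 nats

H(Z) = −Σ p·ln p.
  −(0.070)·ln(0.070) = 0.1861
  −(0.253)·ln(0.253) = 0.3477
  −(0.007)·ln(0.007) = 0.0347
  −(0.178)·ln(0.178) = 0.3072
  −(0.067)·ln(0.067) = 0.1811
  −(0.425)·ln(0.425) = 0.3637
Sum: 0.1861 + 0.3477 + 0.0347 + 0.3072 + 0.1811 + 0.3637 = 1.421 nats.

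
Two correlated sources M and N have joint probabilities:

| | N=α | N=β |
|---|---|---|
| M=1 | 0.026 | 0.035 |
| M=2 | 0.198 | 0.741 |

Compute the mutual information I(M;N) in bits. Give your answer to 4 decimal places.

0.0096 bits

Marginals: p(M) = (0.0610, 0.9390), p(N) = (0.2240, 0.7760).
I(M;N) = H(M) + H(N) − H(M,N).
H(M) = 0.3314, H(N) = 0.7674, H(M,N) = 1.0892.
I(M;N) = 0.3314 + 0.7674 − 1.0892 = 0.0096 bits.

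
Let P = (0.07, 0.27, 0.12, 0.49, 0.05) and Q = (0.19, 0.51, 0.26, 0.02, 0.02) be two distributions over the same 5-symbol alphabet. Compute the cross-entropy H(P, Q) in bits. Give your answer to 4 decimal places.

H(P,Q) = −Σ p·log₂ q.
  −0.07·log₂(0.19) = 0.16772
  −0.27·log₂(0.51) = 0.26229
  −0.12·log₂(0.26) = 0.23321
  −0.49·log₂(0.02) = 2.76549
  −0.05·log₂(0.02) = 0.28219
H(P,Q) = 3.7109 bits.

3.7109 bits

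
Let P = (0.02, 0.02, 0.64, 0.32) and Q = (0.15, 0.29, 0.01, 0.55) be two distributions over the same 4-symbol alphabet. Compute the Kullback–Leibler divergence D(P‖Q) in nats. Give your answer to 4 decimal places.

2.3946 nats

D(P‖Q) = Σ p·ln(p/q).
  0.02·ln(0.02/0.15) = -0.04030
  0.02·ln(0.02/0.29) = -0.05348
  0.64·ln(0.64/0.01) = 2.66169
  0.32·ln(0.32/0.55) = -0.17331
D(P‖Q) = 2.3946 nats.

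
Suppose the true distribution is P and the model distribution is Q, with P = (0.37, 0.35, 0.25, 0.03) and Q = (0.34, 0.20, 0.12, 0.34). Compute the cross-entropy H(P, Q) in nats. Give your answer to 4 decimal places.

1.5249 nats

H(P,Q) = −Σ p·ln q.
  −0.37·ln(0.34) = 0.39916
  −0.35·ln(0.20) = 0.56330
  −0.25·ln(0.12) = 0.53007
  −0.03·ln(0.34) = 0.03236
H(P,Q) = 1.5249 nats.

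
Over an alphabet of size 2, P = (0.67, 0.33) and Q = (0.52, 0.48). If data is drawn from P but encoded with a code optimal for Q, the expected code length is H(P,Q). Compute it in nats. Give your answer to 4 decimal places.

H(P,Q) = −Σ p·ln q.
  −0.67·ln(0.52) = 0.43813
  −0.33·ln(0.48) = 0.24221
H(P,Q) = 0.6803 nats.

0.6803 nats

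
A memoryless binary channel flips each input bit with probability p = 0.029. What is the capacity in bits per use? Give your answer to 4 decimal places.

Binary symmetric channel: C = 1 − h₂(ε) where h₂ is the binary entropy function.
h₂(0.029) = −0.029·log₂0.029 − 0.971·log₂0.971 = 0.1894.
C = 1 − 0.1894 = 0.8106 bits per channel use.

0.8106 bits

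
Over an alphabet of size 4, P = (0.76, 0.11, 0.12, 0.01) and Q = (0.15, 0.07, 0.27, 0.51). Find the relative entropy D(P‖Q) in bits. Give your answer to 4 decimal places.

D(P‖Q) = Σ p·log₂(p/q).
  0.76·log₂(0.76/0.15) = 1.77919
  0.11·log₂(0.11/0.07) = 0.07173
  0.12·log₂(0.12/0.27) = -0.14039
  0.01·log₂(0.01/0.51) = -0.05672
D(P‖Q) = 1.6538 bits.

1.6538 bits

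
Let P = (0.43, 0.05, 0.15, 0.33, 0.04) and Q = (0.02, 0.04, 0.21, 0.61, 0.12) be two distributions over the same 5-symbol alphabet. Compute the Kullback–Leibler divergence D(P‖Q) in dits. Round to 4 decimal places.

0.4487 dits

D(P‖Q) = Σ p·log₁₀(p/q).
  0.43·log₁₀(0.43/0.02) = 0.57295
  0.05·log₁₀(0.05/0.04) = 0.00485
  0.15·log₁₀(0.15/0.21) = -0.02192
  0.33·log₁₀(0.33/0.61) = -0.08805
  0.04·log₁₀(0.04/0.12) = -0.01908
D(P‖Q) = 0.4487 dits.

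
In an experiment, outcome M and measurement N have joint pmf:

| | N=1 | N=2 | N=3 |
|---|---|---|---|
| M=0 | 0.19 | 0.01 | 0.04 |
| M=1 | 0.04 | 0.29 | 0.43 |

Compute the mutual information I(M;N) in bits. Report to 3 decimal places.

0.381 bits

Marginals: p(M) = (0.2400, 0.7600), p(N) = (0.2300, 0.3000, 0.4700).
I(M;N) = H(M) + H(N) − H(M,N).
H(M) = 0.7950, H(N) = 1.5207, H(M,N) = 1.9346.
I(M;N) = 0.7950 + 1.5207 − 1.9346 = 0.381 bits.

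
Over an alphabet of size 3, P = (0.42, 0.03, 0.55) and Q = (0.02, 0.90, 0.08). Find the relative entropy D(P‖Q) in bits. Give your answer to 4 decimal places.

D(P‖Q) = Σ p·log₂(p/q).
  0.42·log₂(0.42/0.02) = 1.84477
  0.03·log₂(0.03/0.90) = -0.14721
  0.55·log₂(0.55/0.08) = 1.52975
D(P‖Q) = 3.2273 bits.

3.2273 bits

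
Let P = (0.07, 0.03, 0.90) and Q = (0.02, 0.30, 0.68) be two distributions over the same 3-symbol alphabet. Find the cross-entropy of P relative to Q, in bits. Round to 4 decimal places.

0.9479 bits

H(P,Q) = −Σ p·log₂ q.
  −0.07·log₂(0.02) = 0.39507
  −0.03·log₂(0.30) = 0.05211
  −0.90·log₂(0.68) = 0.50075
H(P,Q) = 0.9479 bits.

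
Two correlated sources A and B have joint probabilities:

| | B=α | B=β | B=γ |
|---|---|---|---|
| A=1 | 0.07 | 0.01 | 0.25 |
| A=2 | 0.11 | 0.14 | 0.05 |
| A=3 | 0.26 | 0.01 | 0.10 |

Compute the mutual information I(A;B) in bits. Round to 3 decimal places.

0.350 bits

Marginals: p(A) = (0.3300, 0.3000, 0.3700), p(B) = (0.4400, 0.1600, 0.4000).
I(A;B) = Σ p(x,y)·log₂[p(x,y)/(p(x)p(y))].
  (1,α): 0.07·log₂(0.4821) = -0.0737
  (1,β): 0.01·log₂(0.1894) = -0.0240
  (1,γ): 0.25·log₂(1.8939) = 0.2303
  (2,α): 0.11·log₂(0.8333) = -0.0289
  (2,β): 0.14·log₂(2.9167) = 0.2162
  (2,γ): 0.05·log₂(0.4167) = -0.0632
  (3,α): 0.26·log₂(1.5971) = 0.1756
  (3,β): 0.01·log₂(0.1689) = -0.0257
  (3,γ): 0.10·log₂(0.6757) = -0.0566
Sum = 0.350 bits.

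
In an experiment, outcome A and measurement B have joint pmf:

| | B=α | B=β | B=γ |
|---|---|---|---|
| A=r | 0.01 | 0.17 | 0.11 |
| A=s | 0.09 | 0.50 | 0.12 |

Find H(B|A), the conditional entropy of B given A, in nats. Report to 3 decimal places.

Marginals: p(A) = (0.2900, 0.7100), p(B) = (0.1000, 0.6700, 0.2300).
H(B|A) = Σ p(A) · H(B|A=·).
  A=r: p=0.2900, H(B|A=r) = 0.7969
  A=s: p=0.7100, H(B|A=s) = 0.8092
Weighted sum = 0.806 nats.

0.806 nats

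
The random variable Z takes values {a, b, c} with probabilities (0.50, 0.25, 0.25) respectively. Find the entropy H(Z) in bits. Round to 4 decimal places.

H(Z) = −Σ p·log₂ p.
  −(0.50)·log₂(0.50) = 0.50000
  −(0.25)·log₂(0.25) = 0.50000
  −(0.25)·log₂(0.25) = 0.50000
Sum: 0.50000 + 0.50000 + 0.50000 = 1.5000 bits.

1.5000 bits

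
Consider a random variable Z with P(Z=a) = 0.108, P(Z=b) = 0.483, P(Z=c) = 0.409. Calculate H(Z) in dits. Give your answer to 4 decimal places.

0.4158 dits

H(Z) = −Σ p·log₁₀ p.
  −(0.108)·log₁₀(0.108) = 0.10439
  −(0.483)·log₁₀(0.483) = 0.15265
  −(0.409)·log₁₀(0.409) = 0.15881
Sum: 0.10439 + 0.15265 + 0.15881 = 0.4158 dits.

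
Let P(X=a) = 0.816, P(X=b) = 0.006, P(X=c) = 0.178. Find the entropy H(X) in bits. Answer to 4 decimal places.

H(X) = −Σ p·log₂ p.
  −(0.816)·log₂(0.816) = 0.23938
  −(0.006)·log₂(0.006) = 0.04428
  −(0.178)·log₂(0.178) = 0.44323
Sum: 0.23938 + 0.04428 + 0.44323 = 0.7269 bits.

0.7269 bits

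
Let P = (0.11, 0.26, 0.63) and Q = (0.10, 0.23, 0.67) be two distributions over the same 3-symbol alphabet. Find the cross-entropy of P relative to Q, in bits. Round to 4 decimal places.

1.2807 bits

H(P,Q) = −Σ p·log₂ q.
  −0.11·log₂(0.10) = 0.36541
  −0.26·log₂(0.23) = 0.55128
  −0.63·log₂(0.67) = 0.36399
H(P,Q) = 1.2807 bits.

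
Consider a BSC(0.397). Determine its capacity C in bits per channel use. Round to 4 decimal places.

0.0308 bits

Binary symmetric channel: C = 1 − h₂(ε) where h₂ is the binary entropy function.
h₂(0.397) = −0.397·log₂0.397 − 0.603·log₂0.603 = 0.9692.
C = 1 − 0.9692 = 0.0308 bits per channel use.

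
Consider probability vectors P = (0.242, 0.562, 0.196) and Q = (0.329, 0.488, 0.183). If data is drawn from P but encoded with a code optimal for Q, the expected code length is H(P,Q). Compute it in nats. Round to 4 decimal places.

1.0051 nats

H(P,Q) = −Σ p·ln q.
  −0.242·ln(0.329) = 0.26903
  −0.562·ln(0.488) = 0.40320
  −0.196·ln(0.183) = 0.33286
H(P,Q) = 1.0051 nats.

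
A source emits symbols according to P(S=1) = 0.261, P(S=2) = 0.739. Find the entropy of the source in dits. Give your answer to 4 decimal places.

H(S) = −Σ p·log₁₀ p.
  −(0.261)·log₁₀(0.261) = 0.15226
  −(0.739)·log₁₀(0.739) = 0.09707
Sum: 0.15226 + 0.09707 = 0.2493 dits.

0.2493 dits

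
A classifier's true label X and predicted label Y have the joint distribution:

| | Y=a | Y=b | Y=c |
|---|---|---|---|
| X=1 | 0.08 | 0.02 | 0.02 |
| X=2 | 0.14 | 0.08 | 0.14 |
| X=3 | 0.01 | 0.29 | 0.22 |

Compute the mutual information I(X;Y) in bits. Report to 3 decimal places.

0.268 bits

Marginals: p(X) = (0.1200, 0.3600, 0.5200), p(Y) = (0.2300, 0.3900, 0.3800).
I(X;Y) = Σ p(x,y)·log₂[p(x,y)/(p(x)p(y))].
  (1,a): 0.08·log₂(2.8986) = 0.1228
  (1,b): 0.02·log₂(0.4274) = -0.0245
  (1,c): 0.02·log₂(0.4386) = -0.0238
  (2,a): 0.14·log₂(1.6908) = 0.1061
  (2,b): 0.08·log₂(0.5698) = -0.0649
  (2,c): 0.14·log₂(1.0234) = 0.0047
  (3,a): 0.01·log₂(0.0836) = -0.0358
  (3,b): 0.29·log₂(1.4300) = 0.1496
  (3,c): 0.22·log₂(1.1134) = 0.0341
Sum = 0.268 bits.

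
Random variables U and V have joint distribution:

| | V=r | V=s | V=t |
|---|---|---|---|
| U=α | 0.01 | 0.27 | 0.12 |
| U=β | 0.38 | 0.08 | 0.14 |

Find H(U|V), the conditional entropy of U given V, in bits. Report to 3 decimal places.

0.597 bits

Marginals: p(U) = (0.4000, 0.6000), p(V) = (0.3900, 0.3500, 0.2600).
H(U|V) = Σ p(V) · H(U|V=·).
  V=r: p=0.3900, H(U|V=r) = 0.1720
  V=s: p=0.3500, H(U|V=s) = 0.7755
  V=t: p=0.2600, H(U|V=t) = 0.9957
Weighted sum = 0.597 bits.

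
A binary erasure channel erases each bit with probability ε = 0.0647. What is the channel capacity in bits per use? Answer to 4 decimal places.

Binary erasure channel: capacity C = 1 − ε.
C = 1 − 0.0647 = 0.9353 bits per channel use.

0.9353 bits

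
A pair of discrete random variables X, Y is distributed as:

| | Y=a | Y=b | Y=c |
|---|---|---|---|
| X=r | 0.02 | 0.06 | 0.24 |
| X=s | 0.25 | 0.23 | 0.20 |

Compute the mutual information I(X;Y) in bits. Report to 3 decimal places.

0.151 bits

Marginals: p(X) = (0.3200, 0.6800), p(Y) = (0.2700, 0.2900, 0.4400).
I(X;Y) = H(X) + H(Y) − H(X,Y).
H(X) = 0.9044, H(Y) = 1.5491, H(X,Y) = 2.3026.
I(X;Y) = 0.9044 + 1.5491 − 2.3026 = 0.151 bits.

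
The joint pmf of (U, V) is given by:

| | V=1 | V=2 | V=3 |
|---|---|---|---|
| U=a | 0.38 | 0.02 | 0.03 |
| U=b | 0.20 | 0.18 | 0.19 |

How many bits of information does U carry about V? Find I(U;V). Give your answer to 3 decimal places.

0.227 bits

Marginals: p(U) = (0.4300, 0.5700), p(V) = (0.5800, 0.2000, 0.2200).
I(U;V) = Σ p(x,y)·log₂[p(x,y)/(p(x)p(y))].
  (a,1): 0.38·log₂(1.5237) = 0.2309
  (a,2): 0.02·log₂(0.2326) = -0.0421
  (a,3): 0.03·log₂(0.3171) = -0.0497
  (b,1): 0.20·log₂(0.6050) = -0.1450
  (b,2): 0.18·log₂(1.5789) = 0.1186
  (b,3): 0.19·log₂(1.5152) = 0.1139
Sum = 0.227 bits.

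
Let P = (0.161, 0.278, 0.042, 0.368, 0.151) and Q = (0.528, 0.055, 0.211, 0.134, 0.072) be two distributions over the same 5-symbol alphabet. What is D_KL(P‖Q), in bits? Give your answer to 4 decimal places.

D(P‖Q) = Σ p·log₂(p/q).
  0.161·log₂(0.161/0.528) = -0.27587
  0.278·log₂(0.278/0.055) = 0.64985
  0.042·log₂(0.042/0.211) = -0.09781
  0.368·log₂(0.368/0.134) = 0.53635
  0.151·log₂(0.151/0.072) = 0.16134
D(P‖Q) = 0.9739 bits.

0.9739 bits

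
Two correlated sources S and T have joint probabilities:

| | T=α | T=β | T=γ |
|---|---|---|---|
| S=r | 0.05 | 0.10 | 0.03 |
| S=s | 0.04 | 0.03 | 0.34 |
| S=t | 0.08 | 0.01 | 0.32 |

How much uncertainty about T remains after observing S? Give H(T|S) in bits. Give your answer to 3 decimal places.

Chain rule: H(T|S) = H(S,T) − H(S).
Marginals: p(S) = (0.1800, 0.4100, 0.4100), p(T) = (0.1700, 0.1400, 0.6900).
H(S,T) = 2.4507 bits; H(S) = 1.5001 bits.
H(T|S) = 2.4507 − 1.5001 = 0.951 bits.

0.951 bits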